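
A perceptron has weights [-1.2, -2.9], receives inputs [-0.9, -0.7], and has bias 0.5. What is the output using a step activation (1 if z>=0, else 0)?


z = w . x + b
= -1.2*-0.9 + -2.9*-0.7 + 0.5
= 1.08 + 2.03 + 0.5
= 3.11 + 0.5
= 3.61
Since z = 3.61 >= 0, output = 1

1


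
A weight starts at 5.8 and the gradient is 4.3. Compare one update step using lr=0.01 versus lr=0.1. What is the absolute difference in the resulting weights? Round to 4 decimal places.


With lr=0.01: w_new = 5.8 - 0.01 * 4.3 = 5.757
With lr=0.1: w_new = 5.8 - 0.1 * 4.3 = 5.37
Absolute difference = |5.757 - 5.37|
= 0.3870

0.3870


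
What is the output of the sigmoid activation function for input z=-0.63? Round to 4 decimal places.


sigmoid(z) = 1 / (1 + exp(-z))
exp(-(-0.63)) = exp(0.63) = 1.8776
1 + 1.8776 = 2.8776
1 / 2.8776 = 0.3475

0.3475


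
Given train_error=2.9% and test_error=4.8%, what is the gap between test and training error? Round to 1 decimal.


Generalization gap = test_error - train_error
= 4.8 - 2.9
= 1.9%
A small gap suggests good generalization.

1.9


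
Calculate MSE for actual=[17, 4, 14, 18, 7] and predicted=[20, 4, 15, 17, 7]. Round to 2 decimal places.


Differences: [-3, 0, -1, 1, 0]
Squared errors: [9, 0, 1, 1, 0]
Sum of squared errors = 11
MSE = 11 / 5 = 2.20

2.20


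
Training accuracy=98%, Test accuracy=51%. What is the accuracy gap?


Gap = train_accuracy - test_accuracy
= 98 - 51
= 47%
This large gap strongly indicates overfitting.

47


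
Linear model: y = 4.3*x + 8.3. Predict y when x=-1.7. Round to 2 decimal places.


y = 4.3 * -1.7 + (8.3)
= -7.31 + (8.3)
= 0.99

0.99


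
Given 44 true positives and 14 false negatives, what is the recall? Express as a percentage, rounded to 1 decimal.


Recall = TP / (TP + FN) * 100
= 44 / (44 + 14)
= 44 / 58
= 0.7586
= 75.9%

75.9


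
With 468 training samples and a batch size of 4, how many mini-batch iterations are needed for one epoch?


Iterations per epoch = dataset_size / batch_size
= 468 / 4
= 117

117


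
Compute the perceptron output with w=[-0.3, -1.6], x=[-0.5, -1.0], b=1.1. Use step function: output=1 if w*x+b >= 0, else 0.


z = w . x + b
= -0.3*-0.5 + -1.6*-1.0 + 1.1
= 0.15 + 1.6 + 1.1
= 1.75 + 1.1
= 2.85
Since z = 2.85 >= 0, output = 1

1


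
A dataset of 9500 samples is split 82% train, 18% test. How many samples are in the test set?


Train samples = 9500 * 82% = 7790
Test samples = 9500 - 7790
= 1710

1710


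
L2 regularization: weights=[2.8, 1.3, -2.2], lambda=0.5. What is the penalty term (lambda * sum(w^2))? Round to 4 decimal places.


Squaring each weight:
2.8^2 = 7.84
1.3^2 = 1.69
(-2.2)^2 = 4.84
Sum of squares = 14.37
Penalty = 0.5 * 14.37 = 7.1850

7.1850


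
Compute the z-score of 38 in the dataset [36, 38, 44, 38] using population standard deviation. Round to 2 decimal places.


Mean = (36 + 38 + 44 + 38) / 4 = 39.0
Variance = sum((x_i - mean)^2) / n = 9.0
Std = sqrt(9.0) = 3.0
Z = (x - mean) / std
= (38 - 39.0) / 3.0
= -1.0 / 3.0
= -0.33

-0.33


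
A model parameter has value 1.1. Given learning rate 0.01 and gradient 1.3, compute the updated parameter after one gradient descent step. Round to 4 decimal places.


w_new = w_old - lr * gradient
= 1.1 - 0.01 * 1.3
= 1.1 - (0.013)
= 1.0870

1.0870


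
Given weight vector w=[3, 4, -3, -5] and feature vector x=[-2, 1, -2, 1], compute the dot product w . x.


Element-wise products:
3 * -2 = -6
4 * 1 = 4
-3 * -2 = 6
-5 * 1 = -5
Sum = -6 + 4 + 6 + -5
= -1

-1


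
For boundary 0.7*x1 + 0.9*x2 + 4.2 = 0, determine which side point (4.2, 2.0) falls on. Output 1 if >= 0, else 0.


Compute 0.7 * 4.2 + 0.9 * 2.0 + 4.2
= 2.94 + 1.8 + 4.2
= 8.94
Since 8.94 >= 0, the point is on the positive side.

1


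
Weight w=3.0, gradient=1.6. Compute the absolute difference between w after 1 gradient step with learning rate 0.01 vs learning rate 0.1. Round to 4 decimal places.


With lr=0.01: w_new = 3.0 - 0.01 * 1.6 = 2.984
With lr=0.1: w_new = 3.0 - 0.1 * 1.6 = 2.84
Absolute difference = |2.984 - 2.84|
= 0.1440

0.1440


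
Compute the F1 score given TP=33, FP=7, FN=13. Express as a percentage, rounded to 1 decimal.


Precision = TP / (TP + FP) = 33 / 40 = 0.825
Recall = TP / (TP + FN) = 33 / 46 = 0.7174
F1 = 2 * P * R / (P + R)
= 2 * 0.825 * 0.7174 / (0.825 + 0.7174)
= 1.1837 / 1.5424
= 0.7674
As percentage: 76.7%

76.7


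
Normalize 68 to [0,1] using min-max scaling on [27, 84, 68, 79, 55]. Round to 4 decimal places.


Min = 27, Max = 84
Range = 84 - 27 = 57
Scaled = (x - min) / (max - min)
= (68 - 27) / 57
= 41 / 57
= 0.7193

0.7193


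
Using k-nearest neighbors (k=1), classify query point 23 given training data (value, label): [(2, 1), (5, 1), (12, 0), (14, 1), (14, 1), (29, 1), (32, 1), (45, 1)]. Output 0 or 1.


Distances from query 23:
Point 29 (class 1): distance = 6
K=1 nearest neighbors: classes = [1]
Votes for class 1: 1 / 1
Majority vote => class 1

1


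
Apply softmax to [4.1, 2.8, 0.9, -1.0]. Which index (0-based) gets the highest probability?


Softmax is a monotonic transformation, so it preserves the argmax.
We need to find the index of the maximum logit.
Index 0: 4.1
Index 1: 2.8
Index 2: 0.9
Index 3: -1.0
Maximum logit = 4.1 at index 0

0


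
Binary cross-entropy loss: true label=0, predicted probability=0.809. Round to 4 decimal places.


For y=0: Loss = -log(1-p)
= -log(1 - 0.809)
= -log(0.191)
= -(-1.6555)
= 1.6555

1.6555


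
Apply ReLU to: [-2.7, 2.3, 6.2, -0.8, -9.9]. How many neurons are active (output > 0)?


ReLU(x) = max(0, x) for each element:
ReLU(-2.7) = 0
ReLU(2.3) = 2.3
ReLU(6.2) = 6.2
ReLU(-0.8) = 0
ReLU(-9.9) = 0
Active neurons (>0): 2

2


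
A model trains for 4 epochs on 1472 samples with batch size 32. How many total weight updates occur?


Iterations per epoch = 1472 / 32 = 46
Total updates = iterations_per_epoch * epochs
= 46 * 4
= 184

184


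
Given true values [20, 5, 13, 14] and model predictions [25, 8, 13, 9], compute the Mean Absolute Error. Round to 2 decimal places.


Absolute errors: [5, 3, 0, 5]
Sum of absolute errors = 13
MAE = 13 / 4 = 3.25

3.25


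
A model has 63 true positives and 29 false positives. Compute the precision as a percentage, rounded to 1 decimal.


Precision = TP / (TP + FP) * 100
= 63 / (63 + 29)
= 63 / 92
= 0.6848
= 68.5%

68.5


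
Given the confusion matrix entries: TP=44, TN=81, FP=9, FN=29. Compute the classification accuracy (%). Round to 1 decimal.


Accuracy = (TP + TN) / (TP + TN + FP + FN) * 100
= (44 + 81) / (44 + 81 + 9 + 29)
= 125 / 163
= 0.7669
= 76.7%

76.7


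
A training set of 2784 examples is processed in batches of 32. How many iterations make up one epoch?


Iterations per epoch = dataset_size / batch_size
= 2784 / 32
= 87

87


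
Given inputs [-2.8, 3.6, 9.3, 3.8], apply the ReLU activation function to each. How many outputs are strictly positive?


ReLU(x) = max(0, x) for each element:
ReLU(-2.8) = 0
ReLU(3.6) = 3.6
ReLU(9.3) = 9.3
ReLU(3.8) = 3.8
Active neurons (>0): 3

3


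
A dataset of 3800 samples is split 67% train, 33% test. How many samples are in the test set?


Train samples = 3800 * 67% = 2546
Test samples = 3800 - 2546
= 1254

1254


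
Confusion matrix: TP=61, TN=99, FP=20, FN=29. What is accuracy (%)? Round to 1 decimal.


Accuracy = (TP + TN) / (TP + TN + FP + FN) * 100
= (61 + 99) / (61 + 99 + 20 + 29)
= 160 / 209
= 0.7656
= 76.6%

76.6


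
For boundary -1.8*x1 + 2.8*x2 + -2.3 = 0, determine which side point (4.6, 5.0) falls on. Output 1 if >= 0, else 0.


Compute -1.8 * 4.6 + 2.8 * 5.0 + -2.3
= -8.28 + 14.0 + -2.3
= 3.42
Since 3.42 >= 0, the point is on the positive side.

1


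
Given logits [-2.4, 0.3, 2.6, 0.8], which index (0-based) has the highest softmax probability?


Softmax is a monotonic transformation, so it preserves the argmax.
We need to find the index of the maximum logit.
Index 0: -2.4
Index 1: 0.3
Index 2: 2.6
Index 3: 0.8
Maximum logit = 2.6 at index 2

2


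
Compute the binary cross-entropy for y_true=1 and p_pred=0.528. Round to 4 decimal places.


For y=1: Loss = -log(p)
= -log(0.528)
= -(-0.6387)
= 0.6387

0.6387


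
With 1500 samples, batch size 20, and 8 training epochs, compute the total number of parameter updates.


Iterations per epoch = 1500 / 20 = 75
Total updates = iterations_per_epoch * epochs
= 75 * 8
= 600

600


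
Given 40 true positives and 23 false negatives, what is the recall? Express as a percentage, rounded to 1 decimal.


Recall = TP / (TP + FN) * 100
= 40 / (40 + 23)
= 40 / 63
= 0.6349
= 63.5%

63.5


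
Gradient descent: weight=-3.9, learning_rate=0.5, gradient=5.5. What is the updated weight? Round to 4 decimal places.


w_new = w_old - lr * gradient
= -3.9 - 0.5 * 5.5
= -3.9 - (2.75)
= -6.6500

-6.6500


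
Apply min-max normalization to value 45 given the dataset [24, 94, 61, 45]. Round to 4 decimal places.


Min = 24, Max = 94
Range = 94 - 24 = 70
Scaled = (x - min) / (max - min)
= (45 - 24) / 70
= 21 / 70
= 0.3000

0.3000


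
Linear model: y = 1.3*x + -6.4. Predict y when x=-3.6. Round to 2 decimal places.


y = 1.3 * -3.6 + (-6.4)
= -4.68 + (-6.4)
= -11.08

-11.08


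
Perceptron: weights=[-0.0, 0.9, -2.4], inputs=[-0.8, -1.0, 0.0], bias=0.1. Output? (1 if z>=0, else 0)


z = w . x + b
= -0.0*-0.8 + 0.9*-1.0 + -2.4*0.0 + 0.1
= 0.0 + -0.9 + -0.0 + 0.1
= -0.9 + 0.1
= -0.8
Since z = -0.8 < 0, output = 0

0


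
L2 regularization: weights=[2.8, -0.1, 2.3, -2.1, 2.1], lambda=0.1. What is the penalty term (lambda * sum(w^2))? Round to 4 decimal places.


Squaring each weight:
2.8^2 = 7.84
(-0.1)^2 = 0.01
2.3^2 = 5.29
(-2.1)^2 = 4.41
2.1^2 = 4.41
Sum of squares = 21.96
Penalty = 0.1 * 21.96 = 2.1960

2.1960


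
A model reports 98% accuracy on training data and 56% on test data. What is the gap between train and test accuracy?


Gap = train_accuracy - test_accuracy
= 98 - 56
= 42%
This large gap strongly indicates overfitting.

42


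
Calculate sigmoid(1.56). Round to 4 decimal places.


sigmoid(z) = 1 / (1 + exp(-z))
exp(-(1.56)) = exp(-1.56) = 0.2101
1 + 0.2101 = 1.2101
1 / 1.2101 = 0.8264

0.8264


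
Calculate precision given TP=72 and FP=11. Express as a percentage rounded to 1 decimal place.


Precision = TP / (TP + FP) * 100
= 72 / (72 + 11)
= 72 / 83
= 0.8675
= 86.7%

86.7


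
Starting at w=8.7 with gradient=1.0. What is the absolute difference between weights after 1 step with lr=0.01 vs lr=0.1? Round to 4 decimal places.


With lr=0.01: w_new = 8.7 - 0.01 * 1.0 = 8.69
With lr=0.1: w_new = 8.7 - 0.1 * 1.0 = 8.6
Absolute difference = |8.69 - 8.6|
= 0.0900

0.0900


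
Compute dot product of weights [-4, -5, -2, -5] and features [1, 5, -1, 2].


Element-wise products:
-4 * 1 = -4
-5 * 5 = -25
-2 * -1 = 2
-5 * 2 = -10
Sum = -4 + -25 + 2 + -10
= -37

-37


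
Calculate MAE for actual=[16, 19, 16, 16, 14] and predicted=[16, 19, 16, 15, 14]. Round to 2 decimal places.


Absolute errors: [0, 0, 0, 1, 0]
Sum of absolute errors = 1
MAE = 1 / 5 = 0.20

0.20


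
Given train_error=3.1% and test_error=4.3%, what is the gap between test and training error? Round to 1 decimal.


Generalization gap = test_error - train_error
= 4.3 - 3.1
= 1.2%
A small gap suggests good generalization.

1.2


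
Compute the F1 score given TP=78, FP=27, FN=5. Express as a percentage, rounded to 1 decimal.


Precision = TP / (TP + FP) = 78 / 105 = 0.7429
Recall = TP / (TP + FN) = 78 / 83 = 0.9398
F1 = 2 * P * R / (P + R)
= 2 * 0.7429 * 0.9398 / (0.7429 + 0.9398)
= 1.3962 / 1.6826
= 0.8298
As percentage: 83.0%

83.0


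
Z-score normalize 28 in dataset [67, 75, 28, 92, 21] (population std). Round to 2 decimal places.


Mean = (67 + 75 + 28 + 92 + 21) / 5 = 56.6
Variance = sum((x_i - mean)^2) / n = 757.04
Std = sqrt(757.04) = 27.5144
Z = (x - mean) / std
= (28 - 56.6) / 27.5144
= -28.6 / 27.5144
= -1.04

-1.04


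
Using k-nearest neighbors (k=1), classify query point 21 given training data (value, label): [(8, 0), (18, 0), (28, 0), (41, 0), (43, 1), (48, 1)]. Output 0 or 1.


Distances from query 21:
Point 18 (class 0): distance = 3
K=1 nearest neighbors: classes = [0]
Votes for class 1: 0 / 1
Majority vote => class 0

0


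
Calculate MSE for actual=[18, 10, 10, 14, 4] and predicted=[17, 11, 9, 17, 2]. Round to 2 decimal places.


Differences: [1, -1, 1, -3, 2]
Squared errors: [1, 1, 1, 9, 4]
Sum of squared errors = 16
MSE = 16 / 5 = 3.20

3.20


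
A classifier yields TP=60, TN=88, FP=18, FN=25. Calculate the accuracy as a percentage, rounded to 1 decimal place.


Accuracy = (TP + TN) / (TP + TN + FP + FN) * 100
= (60 + 88) / (60 + 88 + 18 + 25)
= 148 / 191
= 0.7749
= 77.5%

77.5


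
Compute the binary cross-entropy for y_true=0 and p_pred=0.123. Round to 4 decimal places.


For y=0: Loss = -log(1-p)
= -log(1 - 0.123)
= -log(0.877)
= -(-0.1312)
= 0.1312

0.1312


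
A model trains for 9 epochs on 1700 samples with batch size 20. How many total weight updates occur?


Iterations per epoch = 1700 / 20 = 85
Total updates = iterations_per_epoch * epochs
= 85 * 9
= 765

765


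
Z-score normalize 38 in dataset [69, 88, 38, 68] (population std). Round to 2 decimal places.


Mean = (69 + 88 + 38 + 68) / 4 = 65.75
Variance = sum((x_i - mean)^2) / n = 320.1875
Std = sqrt(320.1875) = 17.8938
Z = (x - mean) / std
= (38 - 65.75) / 17.8938
= -27.75 / 17.8938
= -1.55

-1.55


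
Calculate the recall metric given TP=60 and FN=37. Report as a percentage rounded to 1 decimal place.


Recall = TP / (TP + FN) * 100
= 60 / (60 + 37)
= 60 / 97
= 0.6186
= 61.9%

61.9


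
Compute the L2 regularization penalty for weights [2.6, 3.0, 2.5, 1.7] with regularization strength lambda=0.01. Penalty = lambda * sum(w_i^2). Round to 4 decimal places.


Squaring each weight:
2.6^2 = 6.76
3.0^2 = 9.0
2.5^2 = 6.25
1.7^2 = 2.89
Sum of squares = 24.9
Penalty = 0.01 * 24.9 = 0.2490

0.2490


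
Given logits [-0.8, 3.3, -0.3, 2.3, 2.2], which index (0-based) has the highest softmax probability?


Softmax is a monotonic transformation, so it preserves the argmax.
We need to find the index of the maximum logit.
Index 0: -0.8
Index 1: 3.3
Index 2: -0.3
Index 3: 2.3
Index 4: 2.2
Maximum logit = 3.3 at index 1

1


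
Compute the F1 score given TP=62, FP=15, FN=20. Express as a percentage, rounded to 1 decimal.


Precision = TP / (TP + FP) = 62 / 77 = 0.8052
Recall = TP / (TP + FN) = 62 / 82 = 0.7561
F1 = 2 * P * R / (P + R)
= 2 * 0.8052 * 0.7561 / (0.8052 + 0.7561)
= 1.2176 / 1.5613
= 0.7799
As percentage: 78.0%

78.0


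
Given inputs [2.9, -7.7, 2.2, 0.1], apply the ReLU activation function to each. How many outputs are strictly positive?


ReLU(x) = max(0, x) for each element:
ReLU(2.9) = 2.9
ReLU(-7.7) = 0
ReLU(2.2) = 2.2
ReLU(0.1) = 0.1
Active neurons (>0): 3

3


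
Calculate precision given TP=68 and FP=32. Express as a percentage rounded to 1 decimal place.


Precision = TP / (TP + FP) * 100
= 68 / (68 + 32)
= 68 / 100
= 0.68
= 68.0%

68.0


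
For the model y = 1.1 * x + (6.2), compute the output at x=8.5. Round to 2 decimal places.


y = 1.1 * 8.5 + (6.2)
= 9.35 + (6.2)
= 15.55

15.55


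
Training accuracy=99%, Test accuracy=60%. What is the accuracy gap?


Gap = train_accuracy - test_accuracy
= 99 - 60
= 39%
This large gap strongly indicates overfitting.

39


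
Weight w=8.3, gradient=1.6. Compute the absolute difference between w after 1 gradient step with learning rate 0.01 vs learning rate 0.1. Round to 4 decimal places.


With lr=0.01: w_new = 8.3 - 0.01 * 1.6 = 8.284
With lr=0.1: w_new = 8.3 - 0.1 * 1.6 = 8.14
Absolute difference = |8.284 - 8.14|
= 0.1440

0.1440


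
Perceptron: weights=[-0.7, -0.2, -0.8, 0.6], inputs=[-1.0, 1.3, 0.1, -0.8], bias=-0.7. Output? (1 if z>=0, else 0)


z = w . x + b
= -0.7*-1.0 + -0.2*1.3 + -0.8*0.1 + 0.6*-0.8 + -0.7
= 0.7 + -0.26 + -0.08 + -0.48 + -0.7
= -0.12 + -0.7
= -0.82
Since z = -0.82 < 0, output = 0

0


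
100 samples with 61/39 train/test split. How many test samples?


Train samples = 100 * 61% = 61
Test samples = 100 - 61
= 39

39


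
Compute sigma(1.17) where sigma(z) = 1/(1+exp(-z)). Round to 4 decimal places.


sigmoid(z) = 1 / (1 + exp(-z))
exp(-(1.17)) = exp(-1.17) = 0.3104
1 + 0.3104 = 1.3104
1 / 1.3104 = 0.7631

0.7631


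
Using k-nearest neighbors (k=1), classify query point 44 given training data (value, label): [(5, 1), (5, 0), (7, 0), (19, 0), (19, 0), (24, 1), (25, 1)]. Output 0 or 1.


Distances from query 44:
Point 25 (class 1): distance = 19
K=1 nearest neighbors: classes = [1]
Votes for class 1: 1 / 1
Majority vote => class 1

1


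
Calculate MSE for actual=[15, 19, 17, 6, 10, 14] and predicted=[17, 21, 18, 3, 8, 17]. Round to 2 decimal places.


Differences: [-2, -2, -1, 3, 2, -3]
Squared errors: [4, 4, 1, 9, 4, 9]
Sum of squared errors = 31
MSE = 31 / 6 = 5.17

5.17


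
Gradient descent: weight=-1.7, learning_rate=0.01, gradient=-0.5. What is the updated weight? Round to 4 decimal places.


w_new = w_old - lr * gradient
= -1.7 - 0.01 * -0.5
= -1.7 - (-0.005)
= -1.6950

-1.6950


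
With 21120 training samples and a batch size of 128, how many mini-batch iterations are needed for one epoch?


Iterations per epoch = dataset_size / batch_size
= 21120 / 128
= 165

165


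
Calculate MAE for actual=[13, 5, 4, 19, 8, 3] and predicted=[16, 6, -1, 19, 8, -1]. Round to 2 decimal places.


Absolute errors: [3, 1, 5, 0, 0, 4]
Sum of absolute errors = 13
MAE = 13 / 6 = 2.17

2.17


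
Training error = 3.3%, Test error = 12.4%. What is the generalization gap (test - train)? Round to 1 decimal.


Generalization gap = test_error - train_error
= 12.4 - 3.3
= 9.1%
A moderate gap.

9.1


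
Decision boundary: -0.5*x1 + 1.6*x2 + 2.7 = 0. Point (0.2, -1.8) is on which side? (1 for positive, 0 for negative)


Compute -0.5 * 0.2 + 1.6 * -1.8 + 2.7
= -0.1 + -2.88 + 2.7
= -0.28
Since -0.28 < 0, the point is on the negative side.

0


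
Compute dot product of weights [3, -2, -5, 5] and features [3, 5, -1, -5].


Element-wise products:
3 * 3 = 9
-2 * 5 = -10
-5 * -1 = 5
5 * -5 = -25
Sum = 9 + -10 + 5 + -25
= -21

-21


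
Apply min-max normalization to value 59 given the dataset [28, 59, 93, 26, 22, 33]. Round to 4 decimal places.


Min = 22, Max = 93
Range = 93 - 22 = 71
Scaled = (x - min) / (max - min)
= (59 - 22) / 71
= 37 / 71
= 0.5211

0.5211


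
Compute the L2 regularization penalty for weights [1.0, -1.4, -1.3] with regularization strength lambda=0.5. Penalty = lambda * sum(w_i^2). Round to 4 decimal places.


Squaring each weight:
1.0^2 = 1.0
(-1.4)^2 = 1.96
(-1.3)^2 = 1.69
Sum of squares = 4.65
Penalty = 0.5 * 4.65 = 2.3250

2.3250


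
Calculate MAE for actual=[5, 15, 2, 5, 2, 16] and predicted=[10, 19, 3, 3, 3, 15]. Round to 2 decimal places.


Absolute errors: [5, 4, 1, 2, 1, 1]
Sum of absolute errors = 14
MAE = 14 / 6 = 2.33

2.33


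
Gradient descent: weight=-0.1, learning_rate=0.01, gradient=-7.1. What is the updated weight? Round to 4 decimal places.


w_new = w_old - lr * gradient
= -0.1 - 0.01 * -7.1
= -0.1 - (-0.071)
= -0.0290

-0.0290


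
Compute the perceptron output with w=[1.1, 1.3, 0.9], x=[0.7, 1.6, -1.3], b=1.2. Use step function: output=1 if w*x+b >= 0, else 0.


z = w . x + b
= 1.1*0.7 + 1.3*1.6 + 0.9*-1.3 + 1.2
= 0.77 + 2.08 + -1.17 + 1.2
= 1.68 + 1.2
= 2.88
Since z = 2.88 >= 0, output = 1

1


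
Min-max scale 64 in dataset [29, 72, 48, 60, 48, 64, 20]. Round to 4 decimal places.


Min = 20, Max = 72
Range = 72 - 20 = 52
Scaled = (x - min) / (max - min)
= (64 - 20) / 52
= 44 / 52
= 0.8462

0.8462


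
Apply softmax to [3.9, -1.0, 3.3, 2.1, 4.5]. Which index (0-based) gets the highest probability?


Softmax is a monotonic transformation, so it preserves the argmax.
We need to find the index of the maximum logit.
Index 0: 3.9
Index 1: -1.0
Index 2: 3.3
Index 3: 2.1
Index 4: 4.5
Maximum logit = 4.5 at index 4

4


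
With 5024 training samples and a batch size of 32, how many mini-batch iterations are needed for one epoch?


Iterations per epoch = dataset_size / batch_size
= 5024 / 32
= 157

157


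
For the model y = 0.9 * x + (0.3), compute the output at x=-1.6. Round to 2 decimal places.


y = 0.9 * -1.6 + (0.3)
= -1.44 + (0.3)
= -1.14

-1.14


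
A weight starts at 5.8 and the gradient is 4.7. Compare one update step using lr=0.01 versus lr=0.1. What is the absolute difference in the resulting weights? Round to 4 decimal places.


With lr=0.01: w_new = 5.8 - 0.01 * 4.7 = 5.753
With lr=0.1: w_new = 5.8 - 0.1 * 4.7 = 5.33
Absolute difference = |5.753 - 5.33|
= 0.4230

0.4230


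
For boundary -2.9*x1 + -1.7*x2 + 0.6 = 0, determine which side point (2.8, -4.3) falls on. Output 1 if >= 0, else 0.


Compute -2.9 * 2.8 + -1.7 * -4.3 + 0.6
= -8.12 + 7.31 + 0.6
= -0.21
Since -0.21 < 0, the point is on the negative side.

0


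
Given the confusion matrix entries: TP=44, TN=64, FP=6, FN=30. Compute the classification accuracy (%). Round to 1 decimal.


Accuracy = (TP + TN) / (TP + TN + FP + FN) * 100
= (44 + 64) / (44 + 64 + 6 + 30)
= 108 / 144
= 0.75
= 75.0%

75.0


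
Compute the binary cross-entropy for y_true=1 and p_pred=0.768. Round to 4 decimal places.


For y=1: Loss = -log(p)
= -log(0.768)
= -(-0.264)
= 0.2640

0.2640


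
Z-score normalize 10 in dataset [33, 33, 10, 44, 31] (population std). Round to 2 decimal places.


Mean = (33 + 33 + 10 + 44 + 31) / 5 = 30.2
Variance = sum((x_i - mean)^2) / n = 122.96
Std = sqrt(122.96) = 11.0887
Z = (x - mean) / std
= (10 - 30.2) / 11.0887
= -20.2 / 11.0887
= -1.82

-1.82


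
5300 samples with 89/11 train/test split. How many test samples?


Train samples = 5300 * 89% = 4717
Test samples = 5300 - 4717
= 583

583


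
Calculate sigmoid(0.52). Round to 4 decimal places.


sigmoid(z) = 1 / (1 + exp(-z))
exp(-(0.52)) = exp(-0.52) = 0.5945
1 + 0.5945 = 1.5945
1 / 1.5945 = 0.6271

0.6271


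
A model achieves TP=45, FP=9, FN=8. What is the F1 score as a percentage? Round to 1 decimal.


Precision = TP / (TP + FP) = 45 / 54 = 0.8333
Recall = TP / (TP + FN) = 45 / 53 = 0.8491
F1 = 2 * P * R / (P + R)
= 2 * 0.8333 * 0.8491 / (0.8333 + 0.8491)
= 1.4151 / 1.6824
= 0.8411
As percentage: 84.1%

84.1


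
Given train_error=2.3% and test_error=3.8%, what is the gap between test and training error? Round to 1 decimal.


Generalization gap = test_error - train_error
= 3.8 - 2.3
= 1.5%
A small gap suggests good generalization.

1.5


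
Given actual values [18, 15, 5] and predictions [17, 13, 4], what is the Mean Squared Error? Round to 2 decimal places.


Differences: [1, 2, 1]
Squared errors: [1, 4, 1]
Sum of squared errors = 6
MSE = 6 / 3 = 2.00

2.00


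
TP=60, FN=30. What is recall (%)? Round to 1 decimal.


Recall = TP / (TP + FN) * 100
= 60 / (60 + 30)
= 60 / 90
= 0.6667
= 66.7%

66.7


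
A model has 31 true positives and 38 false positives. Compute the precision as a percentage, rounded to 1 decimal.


Precision = TP / (TP + FP) * 100
= 31 / (31 + 38)
= 31 / 69
= 0.4493
= 44.9%

44.9


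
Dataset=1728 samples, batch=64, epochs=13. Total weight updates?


Iterations per epoch = 1728 / 64 = 27
Total updates = iterations_per_epoch * epochs
= 27 * 13
= 351

351


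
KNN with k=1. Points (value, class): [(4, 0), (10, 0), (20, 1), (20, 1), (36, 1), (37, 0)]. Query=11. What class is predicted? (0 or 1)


Distances from query 11:
Point 10 (class 0): distance = 1
K=1 nearest neighbors: classes = [0]
Votes for class 1: 0 / 1
Majority vote => class 0

0


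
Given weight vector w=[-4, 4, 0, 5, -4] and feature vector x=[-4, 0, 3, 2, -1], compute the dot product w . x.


Element-wise products:
-4 * -4 = 16
4 * 0 = 0
0 * 3 = 0
5 * 2 = 10
-4 * -1 = 4
Sum = 16 + 0 + 0 + 10 + 4
= 30

30


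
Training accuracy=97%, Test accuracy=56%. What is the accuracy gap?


Gap = train_accuracy - test_accuracy
= 97 - 56
= 41%
This large gap strongly indicates overfitting.

41


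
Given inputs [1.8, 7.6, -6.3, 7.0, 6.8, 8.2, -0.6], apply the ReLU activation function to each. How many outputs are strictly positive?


ReLU(x) = max(0, x) for each element:
ReLU(1.8) = 1.8
ReLU(7.6) = 7.6
ReLU(-6.3) = 0
ReLU(7.0) = 7.0
ReLU(6.8) = 6.8
ReLU(8.2) = 8.2
ReLU(-0.6) = 0
Active neurons (>0): 5

5


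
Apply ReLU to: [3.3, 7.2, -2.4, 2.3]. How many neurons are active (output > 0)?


ReLU(x) = max(0, x) for each element:
ReLU(3.3) = 3.3
ReLU(7.2) = 7.2
ReLU(-2.4) = 0
ReLU(2.3) = 2.3
Active neurons (>0): 3

3


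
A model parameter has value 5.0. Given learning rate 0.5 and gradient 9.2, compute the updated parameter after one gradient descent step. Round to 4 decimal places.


w_new = w_old - lr * gradient
= 5.0 - 0.5 * 9.2
= 5.0 - (4.6)
= 0.4000

0.4000


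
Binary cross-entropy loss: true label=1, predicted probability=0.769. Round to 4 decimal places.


For y=1: Loss = -log(p)
= -log(0.769)
= -(-0.2627)
= 0.2627

0.2627


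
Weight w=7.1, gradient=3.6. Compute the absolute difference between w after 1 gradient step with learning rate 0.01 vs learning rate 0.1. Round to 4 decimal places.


With lr=0.01: w_new = 7.1 - 0.01 * 3.6 = 7.064
With lr=0.1: w_new = 7.1 - 0.1 * 3.6 = 6.74
Absolute difference = |7.064 - 6.74|
= 0.3240

0.3240


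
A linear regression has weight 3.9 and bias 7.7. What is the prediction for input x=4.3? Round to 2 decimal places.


y = 3.9 * 4.3 + (7.7)
= 16.77 + (7.7)
= 24.47

24.47


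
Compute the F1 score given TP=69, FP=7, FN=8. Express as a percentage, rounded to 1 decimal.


Precision = TP / (TP + FP) = 69 / 76 = 0.9079
Recall = TP / (TP + FN) = 69 / 77 = 0.8961
F1 = 2 * P * R / (P + R)
= 2 * 0.9079 * 0.8961 / (0.9079 + 0.8961)
= 1.6271 / 1.804
= 0.902
As percentage: 90.2%

90.2


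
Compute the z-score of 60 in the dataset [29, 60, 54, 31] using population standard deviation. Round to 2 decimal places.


Mean = (29 + 60 + 54 + 31) / 4 = 43.5
Variance = sum((x_i - mean)^2) / n = 187.25
Std = sqrt(187.25) = 13.6839
Z = (x - mean) / std
= (60 - 43.5) / 13.6839
= 16.5 / 13.6839
= 1.21

1.21


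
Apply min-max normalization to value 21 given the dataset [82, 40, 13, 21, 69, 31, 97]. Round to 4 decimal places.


Min = 13, Max = 97
Range = 97 - 13 = 84
Scaled = (x - min) / (max - min)
= (21 - 13) / 84
= 8 / 84
= 0.0952

0.0952


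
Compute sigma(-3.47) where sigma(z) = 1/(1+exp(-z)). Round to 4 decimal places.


sigmoid(z) = 1 / (1 + exp(-z))
exp(-(-3.47)) = exp(3.47) = 32.1367
1 + 32.1367 = 33.1367
1 / 33.1367 = 0.0302

0.0302


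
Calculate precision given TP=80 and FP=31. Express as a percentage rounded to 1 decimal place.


Precision = TP / (TP + FP) * 100
= 80 / (80 + 31)
= 80 / 111
= 0.7207
= 72.1%

72.1


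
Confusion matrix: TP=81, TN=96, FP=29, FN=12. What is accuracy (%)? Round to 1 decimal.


Accuracy = (TP + TN) / (TP + TN + FP + FN) * 100
= (81 + 96) / (81 + 96 + 29 + 12)
= 177 / 218
= 0.8119
= 81.2%

81.2


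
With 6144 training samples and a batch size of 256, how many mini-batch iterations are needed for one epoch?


Iterations per epoch = dataset_size / batch_size
= 6144 / 256
= 24

24


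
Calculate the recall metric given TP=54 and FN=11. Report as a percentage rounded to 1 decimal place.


Recall = TP / (TP + FN) * 100
= 54 / (54 + 11)
= 54 / 65
= 0.8308
= 83.1%

83.1


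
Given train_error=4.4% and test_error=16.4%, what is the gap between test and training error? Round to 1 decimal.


Generalization gap = test_error - train_error
= 16.4 - 4.4
= 12.0%
A large gap suggests overfitting.

12.0


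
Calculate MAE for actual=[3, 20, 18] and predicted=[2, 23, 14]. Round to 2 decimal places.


Absolute errors: [1, 3, 4]
Sum of absolute errors = 8
MAE = 8 / 3 = 2.67

2.67


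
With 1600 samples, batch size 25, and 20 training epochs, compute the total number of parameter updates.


Iterations per epoch = 1600 / 25 = 64
Total updates = iterations_per_epoch * epochs
= 64 * 20
= 1280

1280


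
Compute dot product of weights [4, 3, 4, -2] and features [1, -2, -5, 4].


Element-wise products:
4 * 1 = 4
3 * -2 = -6
4 * -5 = -20
-2 * 4 = -8
Sum = 4 + -6 + -20 + -8
= -30

-30


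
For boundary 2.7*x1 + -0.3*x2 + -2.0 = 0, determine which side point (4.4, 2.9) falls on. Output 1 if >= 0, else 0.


Compute 2.7 * 4.4 + -0.3 * 2.9 + -2.0
= 11.88 + -0.87 + -2.0
= 9.01
Since 9.01 >= 0, the point is on the positive side.

1


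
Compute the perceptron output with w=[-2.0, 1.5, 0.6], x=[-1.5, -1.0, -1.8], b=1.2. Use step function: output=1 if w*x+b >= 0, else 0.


z = w . x + b
= -2.0*-1.5 + 1.5*-1.0 + 0.6*-1.8 + 1.2
= 3.0 + -1.5 + -1.08 + 1.2
= 0.42 + 1.2
= 1.62
Since z = 1.62 >= 0, output = 1

1


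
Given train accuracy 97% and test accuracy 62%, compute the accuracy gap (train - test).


Gap = train_accuracy - test_accuracy
= 97 - 62
= 35%
This large gap strongly indicates overfitting.

35


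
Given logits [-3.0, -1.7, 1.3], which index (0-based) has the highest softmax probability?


Softmax is a monotonic transformation, so it preserves the argmax.
We need to find the index of the maximum logit.
Index 0: -3.0
Index 1: -1.7
Index 2: 1.3
Maximum logit = 1.3 at index 2

2


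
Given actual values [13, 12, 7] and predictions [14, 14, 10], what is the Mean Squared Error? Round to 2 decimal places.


Differences: [-1, -2, -3]
Squared errors: [1, 4, 9]
Sum of squared errors = 14
MSE = 14 / 3 = 4.67

4.67


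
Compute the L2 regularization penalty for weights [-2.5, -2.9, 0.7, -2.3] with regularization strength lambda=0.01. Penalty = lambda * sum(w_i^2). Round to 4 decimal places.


Squaring each weight:
(-2.5)^2 = 6.25
(-2.9)^2 = 8.41
0.7^2 = 0.49
(-2.3)^2 = 5.29
Sum of squares = 20.44
Penalty = 0.01 * 20.44 = 0.2044

0.2044


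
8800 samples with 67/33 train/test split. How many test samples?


Train samples = 8800 * 67% = 5896
Test samples = 8800 - 5896
= 2904

2904


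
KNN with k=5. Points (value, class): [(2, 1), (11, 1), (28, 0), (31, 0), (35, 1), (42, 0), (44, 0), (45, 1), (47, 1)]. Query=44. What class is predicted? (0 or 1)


Distances from query 44:
Point 44 (class 0): distance = 0
Point 45 (class 1): distance = 1
Point 42 (class 0): distance = 2
Point 47 (class 1): distance = 3
Point 35 (class 1): distance = 9
K=5 nearest neighbors: classes = [0, 1, 0, 1, 1]
Votes for class 1: 3 / 5
Majority vote => class 1

1


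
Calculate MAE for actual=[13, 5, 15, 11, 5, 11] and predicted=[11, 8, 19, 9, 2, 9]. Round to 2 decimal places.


Absolute errors: [2, 3, 4, 2, 3, 2]
Sum of absolute errors = 16
MAE = 16 / 6 = 2.67

2.67


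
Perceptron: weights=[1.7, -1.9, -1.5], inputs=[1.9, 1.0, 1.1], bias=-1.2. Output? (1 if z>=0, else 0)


z = w . x + b
= 1.7*1.9 + -1.9*1.0 + -1.5*1.1 + -1.2
= 3.23 + -1.9 + -1.65 + -1.2
= -0.32 + -1.2
= -1.52
Since z = -1.52 < 0, output = 0

0


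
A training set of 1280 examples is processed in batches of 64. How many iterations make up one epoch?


Iterations per epoch = dataset_size / batch_size
= 1280 / 64
= 20

20


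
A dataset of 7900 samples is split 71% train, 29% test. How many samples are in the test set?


Train samples = 7900 * 71% = 5609
Test samples = 7900 - 5609
= 2291

2291


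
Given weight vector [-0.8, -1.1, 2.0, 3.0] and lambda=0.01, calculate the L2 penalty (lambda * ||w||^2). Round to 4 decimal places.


Squaring each weight:
(-0.8)^2 = 0.64
(-1.1)^2 = 1.21
2.0^2 = 4.0
3.0^2 = 9.0
Sum of squares = 14.85
Penalty = 0.01 * 14.85 = 0.1485

0.1485


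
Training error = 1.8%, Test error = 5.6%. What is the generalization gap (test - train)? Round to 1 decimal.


Generalization gap = test_error - train_error
= 5.6 - 1.8
= 3.8%
A moderate gap.

3.8


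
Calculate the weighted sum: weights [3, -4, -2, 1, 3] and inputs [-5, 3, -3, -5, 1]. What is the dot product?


Element-wise products:
3 * -5 = -15
-4 * 3 = -12
-2 * -3 = 6
1 * -5 = -5
3 * 1 = 3
Sum = -15 + -12 + 6 + -5 + 3
= -23

-23


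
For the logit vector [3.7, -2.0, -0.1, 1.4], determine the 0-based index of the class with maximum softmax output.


Softmax is a monotonic transformation, so it preserves the argmax.
We need to find the index of the maximum logit.
Index 0: 3.7
Index 1: -2.0
Index 2: -0.1
Index 3: 1.4
Maximum logit = 3.7 at index 0

0


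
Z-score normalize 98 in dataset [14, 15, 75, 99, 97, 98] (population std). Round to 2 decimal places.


Mean = (14 + 15 + 75 + 99 + 97 + 98) / 6 = 66.3333
Variance = sum((x_i - mean)^2) / n = 1409.8889
Std = sqrt(1409.8889) = 37.5485
Z = (x - mean) / std
= (98 - 66.3333) / 37.5485
= 31.6667 / 37.5485
= 0.84

0.84


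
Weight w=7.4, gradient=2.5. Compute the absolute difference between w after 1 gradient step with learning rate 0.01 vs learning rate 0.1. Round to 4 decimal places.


With lr=0.01: w_new = 7.4 - 0.01 * 2.5 = 7.375
With lr=0.1: w_new = 7.4 - 0.1 * 2.5 = 7.15
Absolute difference = |7.375 - 7.15|
= 0.2250

0.2250


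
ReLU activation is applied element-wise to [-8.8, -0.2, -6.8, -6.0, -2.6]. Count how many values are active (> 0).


ReLU(x) = max(0, x) for each element:
ReLU(-8.8) = 0
ReLU(-0.2) = 0
ReLU(-6.8) = 0
ReLU(-6.0) = 0
ReLU(-2.6) = 0
Active neurons (>0): 0

0


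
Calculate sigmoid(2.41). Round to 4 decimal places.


sigmoid(z) = 1 / (1 + exp(-z))
exp(-(2.41)) = exp(-2.41) = 0.0898
1 + 0.0898 = 1.0898
1 / 1.0898 = 0.9176

0.9176


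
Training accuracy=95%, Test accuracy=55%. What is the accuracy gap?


Gap = train_accuracy - test_accuracy
= 95 - 55
= 40%
This large gap strongly indicates overfitting.

40


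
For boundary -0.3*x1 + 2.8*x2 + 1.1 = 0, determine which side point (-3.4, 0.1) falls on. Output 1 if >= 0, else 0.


Compute -0.3 * -3.4 + 2.8 * 0.1 + 1.1
= 1.02 + 0.28 + 1.1
= 2.4
Since 2.4 >= 0, the point is on the positive side.

1


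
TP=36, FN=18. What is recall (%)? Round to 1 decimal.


Recall = TP / (TP + FN) * 100
= 36 / (36 + 18)
= 36 / 54
= 0.6667
= 66.7%

66.7


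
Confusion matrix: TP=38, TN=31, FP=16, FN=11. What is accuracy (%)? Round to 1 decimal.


Accuracy = (TP + TN) / (TP + TN + FP + FN) * 100
= (38 + 31) / (38 + 31 + 16 + 11)
= 69 / 96
= 0.7188
= 71.9%

71.9


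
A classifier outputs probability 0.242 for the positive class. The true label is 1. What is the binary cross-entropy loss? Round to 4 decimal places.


For y=1: Loss = -log(p)
= -log(0.242)
= -(-1.4188)
= 1.4188

1.4188


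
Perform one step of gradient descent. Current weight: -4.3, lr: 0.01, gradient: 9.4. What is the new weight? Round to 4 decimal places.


w_new = w_old - lr * gradient
= -4.3 - 0.01 * 9.4
= -4.3 - (0.094)
= -4.3940

-4.3940


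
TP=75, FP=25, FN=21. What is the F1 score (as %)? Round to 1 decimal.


Precision = TP / (TP + FP) = 75 / 100 = 0.75
Recall = TP / (TP + FN) = 75 / 96 = 0.7812
F1 = 2 * P * R / (P + R)
= 2 * 0.75 * 0.7812 / (0.75 + 0.7812)
= 1.1719 / 1.5312
= 0.7653
As percentage: 76.5%

76.5


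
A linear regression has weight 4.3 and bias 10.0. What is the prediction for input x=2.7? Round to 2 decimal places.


y = 4.3 * 2.7 + (10.0)
= 11.61 + (10.0)
= 21.61

21.61


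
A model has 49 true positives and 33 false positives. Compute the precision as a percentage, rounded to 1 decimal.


Precision = TP / (TP + FP) * 100
= 49 / (49 + 33)
= 49 / 82
= 0.5976
= 59.8%

59.8


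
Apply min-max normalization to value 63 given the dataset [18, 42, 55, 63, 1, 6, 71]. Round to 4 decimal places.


Min = 1, Max = 71
Range = 71 - 1 = 70
Scaled = (x - min) / (max - min)
= (63 - 1) / 70
= 62 / 70
= 0.8857

0.8857


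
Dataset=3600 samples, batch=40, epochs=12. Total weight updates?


Iterations per epoch = 3600 / 40 = 90
Total updates = iterations_per_epoch * epochs
= 90 * 12
= 1080

1080


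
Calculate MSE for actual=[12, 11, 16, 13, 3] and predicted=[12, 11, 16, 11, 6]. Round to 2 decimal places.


Differences: [0, 0, 0, 2, -3]
Squared errors: [0, 0, 0, 4, 9]
Sum of squared errors = 13
MSE = 13 / 5 = 2.60

2.60


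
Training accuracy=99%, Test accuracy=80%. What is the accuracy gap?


Gap = train_accuracy - test_accuracy
= 99 - 80
= 19%
This gap suggests the model is overfitting.

19


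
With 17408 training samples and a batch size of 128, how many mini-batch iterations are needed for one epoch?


Iterations per epoch = dataset_size / batch_size
= 17408 / 128
= 136

136


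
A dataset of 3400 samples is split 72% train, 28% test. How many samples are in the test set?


Train samples = 3400 * 72% = 2448
Test samples = 3400 - 2448
= 952

952


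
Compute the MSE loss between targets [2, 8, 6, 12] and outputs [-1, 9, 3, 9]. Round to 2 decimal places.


Differences: [3, -1, 3, 3]
Squared errors: [9, 1, 9, 9]
Sum of squared errors = 28
MSE = 28 / 4 = 7.00

7.00


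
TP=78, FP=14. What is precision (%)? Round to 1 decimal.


Precision = TP / (TP + FP) * 100
= 78 / (78 + 14)
= 78 / 92
= 0.8478
= 84.8%

84.8


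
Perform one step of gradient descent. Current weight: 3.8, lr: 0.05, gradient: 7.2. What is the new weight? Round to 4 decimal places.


w_new = w_old - lr * gradient
= 3.8 - 0.05 * 7.2
= 3.8 - (0.36)
= 3.4400

3.4400


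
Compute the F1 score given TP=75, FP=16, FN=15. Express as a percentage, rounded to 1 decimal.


Precision = TP / (TP + FP) = 75 / 91 = 0.8242
Recall = TP / (TP + FN) = 75 / 90 = 0.8333
F1 = 2 * P * R / (P + R)
= 2 * 0.8242 * 0.8333 / (0.8242 + 0.8333)
= 1.3736 / 1.6575
= 0.8287
As percentage: 82.9%

82.9


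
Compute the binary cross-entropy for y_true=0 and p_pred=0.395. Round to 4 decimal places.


For y=0: Loss = -log(1-p)
= -log(1 - 0.395)
= -log(0.605)
= -(-0.5025)
= 0.5025

0.5025


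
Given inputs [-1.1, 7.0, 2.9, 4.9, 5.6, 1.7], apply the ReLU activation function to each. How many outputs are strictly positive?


ReLU(x) = max(0, x) for each element:
ReLU(-1.1) = 0
ReLU(7.0) = 7.0
ReLU(2.9) = 2.9
ReLU(4.9) = 4.9
ReLU(5.6) = 5.6
ReLU(1.7) = 1.7
Active neurons (>0): 5

5


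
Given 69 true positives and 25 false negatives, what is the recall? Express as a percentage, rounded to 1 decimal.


Recall = TP / (TP + FN) * 100
= 69 / (69 + 25)
= 69 / 94
= 0.734
= 73.4%

73.4


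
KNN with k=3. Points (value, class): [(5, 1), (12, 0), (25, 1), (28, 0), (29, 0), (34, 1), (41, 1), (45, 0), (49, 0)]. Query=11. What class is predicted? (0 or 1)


Distances from query 11:
Point 12 (class 0): distance = 1
Point 5 (class 1): distance = 6
Point 25 (class 1): distance = 14
K=3 nearest neighbors: classes = [0, 1, 1]
Votes for class 1: 2 / 3
Majority vote => class 1

1


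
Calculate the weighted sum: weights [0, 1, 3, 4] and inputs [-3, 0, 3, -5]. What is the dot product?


Element-wise products:
0 * -3 = 0
1 * 0 = 0
3 * 3 = 9
4 * -5 = -20
Sum = 0 + 0 + 9 + -20
= -11

-11


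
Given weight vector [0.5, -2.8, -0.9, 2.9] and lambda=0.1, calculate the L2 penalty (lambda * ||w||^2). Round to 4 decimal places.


Squaring each weight:
0.5^2 = 0.25
(-2.8)^2 = 7.84
(-0.9)^2 = 0.81
2.9^2 = 8.41
Sum of squares = 17.31
Penalty = 0.1 * 17.31 = 1.7310

1.7310


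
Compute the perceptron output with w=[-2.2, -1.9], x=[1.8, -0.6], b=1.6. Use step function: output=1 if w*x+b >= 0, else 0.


z = w . x + b
= -2.2*1.8 + -1.9*-0.6 + 1.6
= -3.96 + 1.14 + 1.6
= -2.82 + 1.6
= -1.22
Since z = -1.22 < 0, output = 0

0


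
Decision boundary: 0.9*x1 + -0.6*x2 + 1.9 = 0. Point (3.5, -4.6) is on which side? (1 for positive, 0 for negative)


Compute 0.9 * 3.5 + -0.6 * -4.6 + 1.9
= 3.15 + 2.76 + 1.9
= 7.81
Since 7.81 >= 0, the point is on the positive side.

1


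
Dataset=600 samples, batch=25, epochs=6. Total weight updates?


Iterations per epoch = 600 / 25 = 24
Total updates = iterations_per_epoch * epochs
= 24 * 6
= 144

144
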